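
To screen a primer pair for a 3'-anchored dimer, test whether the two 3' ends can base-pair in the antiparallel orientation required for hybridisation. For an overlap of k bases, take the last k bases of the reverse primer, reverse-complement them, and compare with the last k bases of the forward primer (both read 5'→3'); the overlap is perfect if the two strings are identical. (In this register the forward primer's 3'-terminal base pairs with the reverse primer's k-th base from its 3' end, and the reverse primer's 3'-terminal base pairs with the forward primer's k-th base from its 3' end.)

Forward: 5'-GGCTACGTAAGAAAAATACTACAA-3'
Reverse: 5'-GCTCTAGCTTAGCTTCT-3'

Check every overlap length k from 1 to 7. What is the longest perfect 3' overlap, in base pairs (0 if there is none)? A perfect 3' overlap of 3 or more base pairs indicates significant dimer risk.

Longest perfect overlap: 1 complementary base pair; below the dimer-risk threshold (threshold 3).

Last 7 bases (5'→3') — forward …ACTACAA, reverse …AGCTTCT.
Reverse complement of the reverse primer's last 7 bases: AGAAGCT; its first k bases are the reverse complement of the reverse primer's last k bases, so a perfect k-base overlap needs the forward primer's last k bases to equal them.
Comparing (forward last k vs required): k=1: A vs A ✓; k=2: AA vs AG ✗; k=3: CAA vs AGA ✗; k=4: ACAA vs AGAA ✗; k=5: TACAA vs AGAAG ✗; k=6: CTACAA vs AGAAGC ✗; k=7: ACTACAA vs AGAAGCT ✗.
Only k = 1 is perfect, so the longest perfect 3' overlap is 1.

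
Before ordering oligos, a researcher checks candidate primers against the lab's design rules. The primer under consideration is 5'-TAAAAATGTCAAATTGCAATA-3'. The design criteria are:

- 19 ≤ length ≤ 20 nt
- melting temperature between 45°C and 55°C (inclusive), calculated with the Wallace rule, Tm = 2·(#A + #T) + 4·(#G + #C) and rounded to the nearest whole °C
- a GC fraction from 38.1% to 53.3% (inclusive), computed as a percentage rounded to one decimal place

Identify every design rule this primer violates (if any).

Fails: length, GC content.

Base counts: A=11, T=6, G=2, C=2 (length 21).
length: length 21, outside 19–20 ✗
Tm: Tm = 2·17 + 4·4 = 50°C ✓
GC content: GC 4/21 = 19.0%, outside 38.1–53.3% ✗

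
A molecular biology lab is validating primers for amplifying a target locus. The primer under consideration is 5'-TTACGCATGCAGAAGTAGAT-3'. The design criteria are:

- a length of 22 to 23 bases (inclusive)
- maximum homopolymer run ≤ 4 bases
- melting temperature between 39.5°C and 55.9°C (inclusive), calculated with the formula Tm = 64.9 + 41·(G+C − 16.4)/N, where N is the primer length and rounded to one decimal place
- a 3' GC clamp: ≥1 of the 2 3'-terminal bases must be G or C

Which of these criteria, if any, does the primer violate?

Fails: length, GC clamp.

Base counts: A=7, T=5, G=5, C=3 (length 20).
length: length 20, outside 22–23 ✗
homopolymer run: longest run = 2 ✓
Tm: Tm = 64.9 + 41·(8 − 16.4)/20 = 47.7°C ✓
GC clamp: 3' end AT has 0 G/C, need ≥1 ✗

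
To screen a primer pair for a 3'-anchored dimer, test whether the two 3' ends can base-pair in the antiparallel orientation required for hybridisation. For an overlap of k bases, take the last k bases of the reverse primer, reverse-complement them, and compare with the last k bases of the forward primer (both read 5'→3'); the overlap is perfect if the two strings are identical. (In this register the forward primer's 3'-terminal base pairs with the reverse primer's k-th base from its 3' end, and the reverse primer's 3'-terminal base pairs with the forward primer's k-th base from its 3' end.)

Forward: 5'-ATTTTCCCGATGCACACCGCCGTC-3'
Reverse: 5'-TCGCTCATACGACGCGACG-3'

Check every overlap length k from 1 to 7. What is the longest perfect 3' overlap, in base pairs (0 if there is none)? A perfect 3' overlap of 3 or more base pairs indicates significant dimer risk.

Longest perfect overlap: 4 complementary base pairs; significant dimer risk (threshold 3).

Last 7 bases (5'→3') — forward …CGCCGTC, reverse …CGCGACG.
Reverse complement of the reverse primer's last 7 bases: CGTCGCG; its first k bases are the reverse complement of the reverse primer's last k bases, so a perfect k-base overlap needs the forward primer's last k bases to equal them.
Comparing (forward last k vs required): k=1: C vs C ✓; k=2: TC vs CG ✗; k=3: GTC vs CGT ✗; k=4: CGTC vs CGTC ✓; k=5: CCGTC vs CGTCG ✗; k=6: GCCGTC vs CGTCGC ✗; k=7: CGCCGTC vs CGTCGCG ✗.
Perfect overlaps at k = 1, 4; the largest is 4.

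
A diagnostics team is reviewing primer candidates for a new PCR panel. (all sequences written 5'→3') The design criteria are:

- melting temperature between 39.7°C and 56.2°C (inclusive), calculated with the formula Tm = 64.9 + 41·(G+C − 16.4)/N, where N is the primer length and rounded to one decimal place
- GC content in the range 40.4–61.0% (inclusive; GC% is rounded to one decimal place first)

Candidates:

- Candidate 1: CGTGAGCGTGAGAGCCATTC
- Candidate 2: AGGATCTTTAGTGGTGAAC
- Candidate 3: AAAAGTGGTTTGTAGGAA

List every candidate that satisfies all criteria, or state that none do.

Candidate 1 (20 nt, A=4 T=4 G=7 C=5): Tm = 64.9 + 41·(12 − 16.4)/20 = 55.9°C ✓; GC 12/20 = 60.0% ✓ — passes.
Candidate 2 (19 nt, A=5 T=6 G=6 C=2): Tm = 64.9 + 41·(8 − 16.4)/19 = 46.8°C ✓; GC 8/19 = 42.1% ✓ — passes.
Candidate 3 (18 nt, A=7 T=5 G=6 C=0): Tm = 64.9 + 41·(6 − 16.4)/18 = 41.2°C ✓; GC 6/18 = 33.3%, outside 40.4–61.0% ✗ — fails.

Candidate 1 and Candidate 2.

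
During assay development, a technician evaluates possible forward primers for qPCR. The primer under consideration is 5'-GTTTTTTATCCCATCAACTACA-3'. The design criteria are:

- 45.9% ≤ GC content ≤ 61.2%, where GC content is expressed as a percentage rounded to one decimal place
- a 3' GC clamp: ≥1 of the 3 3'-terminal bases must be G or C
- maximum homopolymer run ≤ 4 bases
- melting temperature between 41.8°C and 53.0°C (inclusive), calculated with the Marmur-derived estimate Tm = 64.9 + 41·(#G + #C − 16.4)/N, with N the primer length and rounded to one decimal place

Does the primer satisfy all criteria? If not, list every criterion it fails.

Base counts: A=6, T=9, G=1, C=6 (length 22).
GC content: GC 7/22 = 31.8%, outside 45.9–61.2% ✗
GC clamp: 3' end ACA has 1 G/C ✓
homopolymer run: longest run = 6, exceeds 4 ✗
Tm: Tm = 64.9 + 41·(7 − 16.4)/22 = 47.4°C ✓

Fails: GC content, homopolymer run.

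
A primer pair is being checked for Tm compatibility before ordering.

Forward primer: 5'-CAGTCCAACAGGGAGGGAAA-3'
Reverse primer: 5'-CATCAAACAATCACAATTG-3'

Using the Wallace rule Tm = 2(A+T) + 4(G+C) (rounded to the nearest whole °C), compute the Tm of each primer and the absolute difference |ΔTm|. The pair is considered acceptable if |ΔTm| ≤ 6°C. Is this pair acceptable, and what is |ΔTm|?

Forward: A=8 T=1 G=7 C=4 → Tm = 2·9 + 4·11 = 62°C.
Reverse: A=9 T=4 G=1 C=5 → Tm = 2·13 + 4·6 = 50°C.
|ΔTm| = |62 − 50| = 12°C, > 6°C.

|ΔTm| = 12°C; the pair is not acceptable.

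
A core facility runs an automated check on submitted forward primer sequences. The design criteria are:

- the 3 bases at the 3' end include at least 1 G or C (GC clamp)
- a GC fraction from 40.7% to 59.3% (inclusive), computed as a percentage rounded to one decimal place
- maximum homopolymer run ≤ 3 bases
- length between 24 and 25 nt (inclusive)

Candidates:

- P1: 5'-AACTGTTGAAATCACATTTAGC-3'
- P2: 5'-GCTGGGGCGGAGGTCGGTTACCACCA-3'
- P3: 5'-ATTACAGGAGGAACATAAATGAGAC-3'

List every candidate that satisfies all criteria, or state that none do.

P1 (22 nt, A=8 T=7 G=3 C=4): 3' end AGC has 2 G/C ✓; GC 7/22 = 31.8%, outside 40.7–59.3% ✗; longest run = 3 ✓; length 22, outside 24–25 ✗ — fails.
P2 (26 nt, A=4 T=4 G=11 C=7): 3' end CCA has 2 G/C ✓; GC 18/26 = 69.2%, outside 40.7–59.3% ✗; longest run = 4, exceeds 3 ✗; length 26, outside 24–25 ✗ — fails.
P3 (25 nt, A=12 T=4 G=6 C=3): 3' end GAC has 2 G/C ✓; GC 9/25 = 36.0%, outside 40.7–59.3% ✗; longest run = 3 ✓; length 25 ✓ — fails.

None of the candidates satisfy all criteria.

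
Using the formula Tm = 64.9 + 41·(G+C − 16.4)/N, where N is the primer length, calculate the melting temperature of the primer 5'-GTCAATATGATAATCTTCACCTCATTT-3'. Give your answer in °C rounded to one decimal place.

Base counts: A=8, T=11, G=2, C=6; G+C = 8, N = 27.
Tm = 64.9 + 41·(8 − 16.4)/27 = 64.9 + -344.40/27 = 52.1°C.

52.1°C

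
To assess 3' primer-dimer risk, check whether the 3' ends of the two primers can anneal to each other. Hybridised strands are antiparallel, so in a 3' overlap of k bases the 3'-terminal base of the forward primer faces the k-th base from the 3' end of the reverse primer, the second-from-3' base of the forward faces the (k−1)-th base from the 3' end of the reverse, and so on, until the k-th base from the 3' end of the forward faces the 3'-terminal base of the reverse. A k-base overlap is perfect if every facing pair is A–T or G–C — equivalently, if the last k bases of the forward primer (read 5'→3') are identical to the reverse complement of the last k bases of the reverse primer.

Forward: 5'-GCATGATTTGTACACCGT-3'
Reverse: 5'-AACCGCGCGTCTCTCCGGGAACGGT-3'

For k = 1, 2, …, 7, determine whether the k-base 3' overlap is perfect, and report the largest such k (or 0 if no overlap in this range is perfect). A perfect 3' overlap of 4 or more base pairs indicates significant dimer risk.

Longest perfect overlap: 5 complementary base pairs; significant dimer risk (threshold 4).

Last 7 bases (5'→3') — forward …ACACCGT, reverse …GAACGGT.
Reverse complement of the reverse primer's last 7 bases: ACCGTTC; its first k bases are the reverse complement of the reverse primer's last k bases, so a perfect k-base overlap needs the forward primer's last k bases to equal them.
Comparing (forward last k vs required): k=1: T vs A ✗; k=2: GT vs AC ✗; k=3: CGT vs ACC ✗; k=4: CCGT vs ACCG ✗; k=5: ACCGT vs ACCGT ✓; k=6: CACCGT vs ACCGTT ✗; k=7: ACACCGT vs ACCGTTC ✗.
Only k = 5 is perfect, so the longest perfect 3' overlap is 5.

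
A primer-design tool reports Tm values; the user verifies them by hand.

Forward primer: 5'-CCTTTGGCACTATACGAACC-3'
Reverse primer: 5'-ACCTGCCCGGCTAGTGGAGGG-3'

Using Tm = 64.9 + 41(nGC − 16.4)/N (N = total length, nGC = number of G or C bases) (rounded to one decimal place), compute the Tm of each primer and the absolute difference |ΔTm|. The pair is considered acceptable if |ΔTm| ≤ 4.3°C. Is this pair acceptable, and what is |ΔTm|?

Forward: G+C = 10, N = 20 → Tm = 64.9 + 41·(10 − 16.4)/20 = 51.8°C.
Reverse: G+C = 15, N = 21 → Tm = 64.9 + 41·(15 − 16.4)/21 = 62.2°C.
|ΔTm| = |51.8 − 62.2| = 10.4°C, > 4.3°C.

|ΔTm| = 10.4°C; the pair is not acceptable.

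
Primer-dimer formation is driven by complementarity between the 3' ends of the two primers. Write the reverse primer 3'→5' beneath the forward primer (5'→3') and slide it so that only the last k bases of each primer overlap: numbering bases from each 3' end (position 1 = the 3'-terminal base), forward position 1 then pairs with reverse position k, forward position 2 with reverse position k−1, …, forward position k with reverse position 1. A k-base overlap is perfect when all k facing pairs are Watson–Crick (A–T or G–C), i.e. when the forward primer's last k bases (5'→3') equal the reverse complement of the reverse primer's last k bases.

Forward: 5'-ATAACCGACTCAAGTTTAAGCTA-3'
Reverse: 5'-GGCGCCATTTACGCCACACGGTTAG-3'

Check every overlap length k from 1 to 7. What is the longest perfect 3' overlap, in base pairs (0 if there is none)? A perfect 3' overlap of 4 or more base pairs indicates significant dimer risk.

Longest perfect overlap: 3 complementary base pairs; below the dimer-risk threshold (threshold 4).

Last 7 bases (5'→3') — forward …TAAGCTA, reverse …CGGTTAG.
Reverse complement of the reverse primer's last 7 bases: CTAACCG; its first k bases are the reverse complement of the reverse primer's last k bases, so a perfect k-base overlap needs the forward primer's last k bases to equal them.
Comparing (forward last k vs required): k=1: A vs C ✗; k=2: TA vs CT ✗; k=3: CTA vs CTA ✓; k=4: GCTA vs CTAA ✗; k=5: AGCTA vs CTAAC ✗; k=6: AAGCTA vs CTAACC ✗; k=7: TAAGCTA vs CTAACCG ✗.
Only k = 3 is perfect, so the longest perfect 3' overlap is 3.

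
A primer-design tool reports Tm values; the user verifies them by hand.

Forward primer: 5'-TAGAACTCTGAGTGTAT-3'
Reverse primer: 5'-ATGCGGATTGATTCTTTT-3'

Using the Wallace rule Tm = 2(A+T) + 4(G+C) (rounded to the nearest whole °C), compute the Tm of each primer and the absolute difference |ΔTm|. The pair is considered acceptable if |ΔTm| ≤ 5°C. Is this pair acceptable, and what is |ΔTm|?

|ΔTm| = 2°C; the pair is acceptable.

Forward: A=5 T=6 G=4 C=2 → Tm = 2·11 + 4·6 = 46°C.
Reverse: A=3 T=9 G=4 C=2 → Tm = 2·12 + 4·6 = 48°C.
|ΔTm| = |46 − 48| = 2°C, ≤ 5°C.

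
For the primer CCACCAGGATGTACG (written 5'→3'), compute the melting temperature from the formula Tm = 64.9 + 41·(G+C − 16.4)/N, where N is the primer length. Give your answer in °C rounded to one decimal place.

Base counts: A=4, T=2, G=4, C=5; G+C = 9, N = 15.
Tm = 64.9 + 41·(9 − 16.4)/15 = 64.9 + -303.40/15 = 44.7°C.

44.7°C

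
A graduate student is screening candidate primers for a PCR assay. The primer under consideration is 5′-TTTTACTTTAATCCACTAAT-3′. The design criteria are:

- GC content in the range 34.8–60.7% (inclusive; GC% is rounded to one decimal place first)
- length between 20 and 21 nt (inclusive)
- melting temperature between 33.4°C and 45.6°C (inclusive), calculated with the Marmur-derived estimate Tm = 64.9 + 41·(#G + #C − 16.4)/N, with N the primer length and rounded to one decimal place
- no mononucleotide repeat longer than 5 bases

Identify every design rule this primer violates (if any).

Base counts: A=6, T=10, G=0, C=4 (length 20).
GC content: GC 4/20 = 20.0%, outside 34.8–60.7% ✗
length: length 20 ✓
Tm: Tm = 64.9 + 41·(4 − 16.4)/20 = 39.5°C ✓
homopolymer run: longest run = 4 ✓

Fails: GC content.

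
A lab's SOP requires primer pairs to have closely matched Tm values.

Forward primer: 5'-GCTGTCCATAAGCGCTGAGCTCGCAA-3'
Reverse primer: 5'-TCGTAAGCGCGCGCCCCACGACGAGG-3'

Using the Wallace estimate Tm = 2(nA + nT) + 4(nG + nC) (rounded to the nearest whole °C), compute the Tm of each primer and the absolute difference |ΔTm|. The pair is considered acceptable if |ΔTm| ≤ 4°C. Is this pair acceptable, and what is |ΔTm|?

|ΔTm| = 8°C; the pair is not acceptable.

Forward: A=6 T=5 G=7 C=8 → Tm = 2·11 + 4·15 = 82°C.
Reverse: A=5 T=2 G=9 C=10 → Tm = 2·7 + 4·19 = 90°C.
|ΔTm| = |82 − 90| = 8°C, > 4°C.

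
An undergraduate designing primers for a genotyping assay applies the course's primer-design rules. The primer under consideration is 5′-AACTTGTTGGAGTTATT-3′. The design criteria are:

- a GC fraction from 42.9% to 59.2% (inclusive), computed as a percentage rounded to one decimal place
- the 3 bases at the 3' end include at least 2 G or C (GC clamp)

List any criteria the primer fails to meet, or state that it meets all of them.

Fails: GC content, GC clamp.

Base counts: A=4, T=8, G=4, C=1 (length 17).
GC content: GC 5/17 = 29.4%, outside 42.9–59.2% ✗
GC clamp: 3' end ATT has 0 G/C, need ≥2 ✗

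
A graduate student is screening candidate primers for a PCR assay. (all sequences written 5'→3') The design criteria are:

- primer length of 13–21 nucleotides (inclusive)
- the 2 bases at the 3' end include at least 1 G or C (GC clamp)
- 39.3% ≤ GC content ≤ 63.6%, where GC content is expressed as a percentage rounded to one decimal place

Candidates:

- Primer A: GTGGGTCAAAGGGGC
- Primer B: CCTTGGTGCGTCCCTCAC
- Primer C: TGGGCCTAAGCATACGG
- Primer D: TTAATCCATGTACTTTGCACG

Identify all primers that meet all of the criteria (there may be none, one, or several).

Primer C only.

Primer A (15 nt, A=3 T=2 G=8 C=2): length 15 ✓; 3' end GC has 2 G/C ✓; GC 10/15 = 66.7%, outside 39.3–63.6% ✗ — fails.
Primer B (18 nt, A=1 T=5 G=4 C=8): length 18 ✓; 3' end AC has 1 G/C ✓; GC 12/18 = 66.7%, outside 39.3–63.6% ✗ — fails.
Primer C (17 nt, A=4 T=3 G=6 C=4): length 17 ✓; 3' end GG has 2 G/C ✓; GC 10/17 = 58.8% ✓ — passes.
Primer D (21 nt, A=5 T=8 G=3 C=5): length 21 ✓; 3' end CG has 2 G/C ✓; GC 8/21 = 38.1%, outside 39.3–63.6% ✗ — fails.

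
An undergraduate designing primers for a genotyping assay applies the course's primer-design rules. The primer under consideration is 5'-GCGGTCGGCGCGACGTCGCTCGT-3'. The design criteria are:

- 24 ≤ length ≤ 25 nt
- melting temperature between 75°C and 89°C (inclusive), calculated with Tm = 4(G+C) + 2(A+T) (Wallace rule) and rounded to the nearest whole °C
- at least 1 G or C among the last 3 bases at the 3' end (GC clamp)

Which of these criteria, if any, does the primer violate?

Fails: length.

Base counts: A=1, T=4, G=10, C=8 (length 23).
length: length 23, outside 24–25 ✗
Tm: Tm = 2·5 + 4·18 = 82°C ✓
GC clamp: 3' end CGT has 2 G/C ✓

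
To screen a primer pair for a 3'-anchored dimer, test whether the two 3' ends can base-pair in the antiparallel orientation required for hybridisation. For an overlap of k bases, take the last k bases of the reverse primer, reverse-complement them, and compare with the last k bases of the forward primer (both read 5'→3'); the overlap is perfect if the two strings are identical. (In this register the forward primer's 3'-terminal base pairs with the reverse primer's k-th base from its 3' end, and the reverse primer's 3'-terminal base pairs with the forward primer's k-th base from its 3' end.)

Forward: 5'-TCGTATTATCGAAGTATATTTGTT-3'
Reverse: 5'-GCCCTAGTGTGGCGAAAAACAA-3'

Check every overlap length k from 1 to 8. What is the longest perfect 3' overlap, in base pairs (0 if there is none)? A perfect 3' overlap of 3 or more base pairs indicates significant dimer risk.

Last 8 bases (5'→3') — forward …TATTTGTT, reverse …AAAAACAA.
Reverse complement of the reverse primer's last 8 bases: TTGTTTTT; its first k bases are the reverse complement of the reverse primer's last k bases, so a perfect k-base overlap needs the forward primer's last k bases to equal them.
Comparing (forward last k vs required): k=1: T vs T ✓; k=2: TT vs TT ✓; k=3: GTT vs TTG ✗; k=4: TGTT vs TTGT ✗; k=5: TTGTT vs TTGTT ✓; k=6: TTTGTT vs TTGTTT ✗; k=7: ATTTGTT vs TTGTTTT ✗; k=8: TATTTGTT vs TTGTTTTT ✗.
Perfect overlaps at k = 1, 2, 5; the largest is 5.

Longest perfect overlap: 5 complementary base pairs; significant dimer risk (threshold 3).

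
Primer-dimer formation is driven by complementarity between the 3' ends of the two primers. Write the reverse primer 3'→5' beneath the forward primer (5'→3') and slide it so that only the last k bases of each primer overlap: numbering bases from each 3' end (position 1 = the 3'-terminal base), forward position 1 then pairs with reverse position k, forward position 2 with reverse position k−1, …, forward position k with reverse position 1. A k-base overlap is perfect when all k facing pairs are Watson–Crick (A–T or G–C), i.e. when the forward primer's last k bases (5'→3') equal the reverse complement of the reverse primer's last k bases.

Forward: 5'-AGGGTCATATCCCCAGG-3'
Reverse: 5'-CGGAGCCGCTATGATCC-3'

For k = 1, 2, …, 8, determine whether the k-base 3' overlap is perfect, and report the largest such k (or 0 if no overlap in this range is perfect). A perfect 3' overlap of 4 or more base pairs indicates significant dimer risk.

Last 8 bases (5'→3') — forward …TCCCCAGG, reverse …TATGATCC.
Reverse complement of the reverse primer's last 8 bases: GGATCATA; its first k bases are the reverse complement of the reverse primer's last k bases, so a perfect k-base overlap needs the forward primer's last k bases to equal them.
Comparing (forward last k vs required): k=1: G vs G ✓; k=2: GG vs GG ✓; k=3: AGG vs GGA ✗; k=4: CAGG vs GGAT ✗; k=5: CCAGG vs GGATC ✗; k=6: CCCAGG vs GGATCA ✗; k=7: CCCCAGG vs GGATCAT ✗; k=8: TCCCCAGG vs GGATCATA ✗.
Perfect overlaps at k = 1, 2; the largest is 2.

Longest perfect overlap: 2 complementary base pairs; below the dimer-risk threshold (threshold 4).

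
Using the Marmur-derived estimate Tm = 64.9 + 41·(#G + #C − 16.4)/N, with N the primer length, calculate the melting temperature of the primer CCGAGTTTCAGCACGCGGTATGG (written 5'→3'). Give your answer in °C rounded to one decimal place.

Base counts: A=4, T=5, G=8, C=6; G+C = 14, N = 23.
Tm = 64.9 + 41·(14 − 16.4)/23 = 64.9 + -98.40/23 = 60.6°C.

60.6°C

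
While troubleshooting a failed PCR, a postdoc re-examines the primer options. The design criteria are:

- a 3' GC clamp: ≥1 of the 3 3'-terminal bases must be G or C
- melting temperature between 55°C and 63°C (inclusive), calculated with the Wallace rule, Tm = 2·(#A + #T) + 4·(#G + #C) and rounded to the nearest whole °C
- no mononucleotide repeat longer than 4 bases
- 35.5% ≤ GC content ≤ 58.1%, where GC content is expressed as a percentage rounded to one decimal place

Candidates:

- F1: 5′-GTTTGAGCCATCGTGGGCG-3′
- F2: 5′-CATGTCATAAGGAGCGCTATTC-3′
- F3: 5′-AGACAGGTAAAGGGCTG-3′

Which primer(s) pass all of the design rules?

F1 (19 nt, A=2 T=5 G=8 C=4): 3' end GCG has 3 G/C ✓; Tm = 2·7 + 4·12 = 62°C ✓; longest run = 3 ✓; GC 12/19 = 63.2%, outside 35.5–58.1% ✗ — fails.
F2 (22 nt, A=6 T=6 G=5 C=5): 3' end TTC has 1 G/C ✓; Tm = 2·12 + 4·10 = 64°C, outside 55–63°C ✗; longest run = 2 ✓; GC 10/22 = 45.5% ✓ — fails.
F3 (17 nt, A=6 T=2 G=7 C=2): 3' end CTG has 2 G/C ✓; Tm = 2·8 + 4·9 = 52°C, outside 55–63°C ✗; longest run = 3 ✓; GC 9/17 = 52.9% ✓ — fails.

None of the candidates satisfy all criteria.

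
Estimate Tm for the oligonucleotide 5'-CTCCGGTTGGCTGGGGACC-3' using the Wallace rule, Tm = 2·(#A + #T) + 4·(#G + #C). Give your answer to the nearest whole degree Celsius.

Base counts: A=1, T=4, G=8, C=6 (length 19).
Tm = 2·(1+4) + 4·(8+6) = 2·5 + 4·14 = 10 + 56 = 66°C.

66°C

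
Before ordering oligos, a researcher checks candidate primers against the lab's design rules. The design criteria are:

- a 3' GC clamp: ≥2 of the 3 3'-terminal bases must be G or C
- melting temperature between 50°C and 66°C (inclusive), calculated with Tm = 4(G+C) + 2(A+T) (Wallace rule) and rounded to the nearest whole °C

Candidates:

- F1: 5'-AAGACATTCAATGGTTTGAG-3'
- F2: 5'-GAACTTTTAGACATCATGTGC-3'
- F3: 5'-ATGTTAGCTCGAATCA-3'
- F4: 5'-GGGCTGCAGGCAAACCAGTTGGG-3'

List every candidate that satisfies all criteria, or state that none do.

F1 (20 nt, A=7 T=6 G=5 C=2): 3' end GAG has 2 G/C ✓; Tm = 2·13 + 4·7 = 54°C ✓ — passes.
F2 (21 nt, A=6 T=7 G=4 C=4): 3' end TGC has 2 G/C ✓; Tm = 2·13 + 4·8 = 58°C ✓ — passes.
F3 (16 nt, A=5 T=5 G=3 C=3): 3' end TCA has 1 G/C, need ≥2 ✗; Tm = 2·10 + 4·6 = 44°C, outside 50–66°C ✗ — fails.
F4 (23 nt, A=5 T=3 G=10 C=5): 3' end GGG has 3 G/C ✓; Tm = 2·8 + 4·15 = 76°C, outside 50–66°C ✗ — fails.

F1 and F2.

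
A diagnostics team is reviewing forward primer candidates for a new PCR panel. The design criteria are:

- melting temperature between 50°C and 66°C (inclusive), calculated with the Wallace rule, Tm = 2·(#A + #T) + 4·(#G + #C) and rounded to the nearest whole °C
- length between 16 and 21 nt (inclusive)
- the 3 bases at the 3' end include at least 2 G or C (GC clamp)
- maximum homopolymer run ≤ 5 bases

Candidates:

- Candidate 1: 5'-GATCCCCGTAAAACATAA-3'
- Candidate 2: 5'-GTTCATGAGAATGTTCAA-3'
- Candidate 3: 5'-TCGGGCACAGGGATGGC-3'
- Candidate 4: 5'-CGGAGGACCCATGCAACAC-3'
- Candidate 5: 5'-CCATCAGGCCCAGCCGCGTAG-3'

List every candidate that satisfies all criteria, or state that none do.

Candidate 3 and Candidate 4.

Candidate 1 (18 nt, A=8 T=3 G=2 C=5): Tm = 2·11 + 4·7 = 50°C ✓; length 18 ✓; 3' end TAA has 0 G/C, need ≥2 ✗; longest run = 4 ✓ — fails.
Candidate 2 (18 nt, A=6 T=6 G=4 C=2): Tm = 2·12 + 4·6 = 48°C, outside 50–66°C ✗; length 18 ✓; 3' end CAA has 1 G/C, need ≥2 ✗; longest run = 2 ✓ — fails.
Candidate 3 (17 nt, A=3 T=2 G=8 C=4): Tm = 2·5 + 4·12 = 58°C ✓; length 17 ✓; 3' end GGC has 3 G/C ✓; longest run = 3 ✓ — passes.
Candidate 4 (19 nt, A=6 T=1 G=5 C=7): Tm = 2·7 + 4·12 = 62°C ✓; length 19 ✓; 3' end CAC has 2 G/C ✓; longest run = 3 ✓ — passes.
Candidate 5 (21 nt, A=4 T=2 G=6 C=9): Tm = 2·6 + 4·15 = 72°C, outside 50–66°C ✗; length 21 ✓; 3' end TAG has 1 G/C, need ≥2 ✗; longest run = 3 ✓ — fails.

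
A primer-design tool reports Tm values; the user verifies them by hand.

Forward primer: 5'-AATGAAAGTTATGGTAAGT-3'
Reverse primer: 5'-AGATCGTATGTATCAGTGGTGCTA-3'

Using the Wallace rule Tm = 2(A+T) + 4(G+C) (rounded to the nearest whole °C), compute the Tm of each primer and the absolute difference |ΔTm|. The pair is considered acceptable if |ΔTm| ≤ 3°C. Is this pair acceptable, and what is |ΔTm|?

|ΔTm| = 20°C; the pair is not acceptable.

Forward: A=8 T=6 G=5 C=0 → Tm = 2·14 + 4·5 = 48°C.
Reverse: A=6 T=8 G=7 C=3 → Tm = 2·14 + 4·10 = 68°C.
|ΔTm| = |48 − 68| = 20°C, > 3°C.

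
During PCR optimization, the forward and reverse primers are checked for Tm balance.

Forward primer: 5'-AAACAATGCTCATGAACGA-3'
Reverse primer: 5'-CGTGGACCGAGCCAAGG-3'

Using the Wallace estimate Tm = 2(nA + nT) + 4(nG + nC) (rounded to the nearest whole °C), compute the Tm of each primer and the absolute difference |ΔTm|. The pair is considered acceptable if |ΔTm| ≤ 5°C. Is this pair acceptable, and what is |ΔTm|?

|ΔTm| = 6°C; the pair is not acceptable.

Forward: A=9 T=3 G=3 C=4 → Tm = 2·12 + 4·7 = 52°C.
Reverse: A=4 T=1 G=7 C=5 → Tm = 2·5 + 4·12 = 58°C.
|ΔTm| = |52 − 58| = 6°C, > 5°C.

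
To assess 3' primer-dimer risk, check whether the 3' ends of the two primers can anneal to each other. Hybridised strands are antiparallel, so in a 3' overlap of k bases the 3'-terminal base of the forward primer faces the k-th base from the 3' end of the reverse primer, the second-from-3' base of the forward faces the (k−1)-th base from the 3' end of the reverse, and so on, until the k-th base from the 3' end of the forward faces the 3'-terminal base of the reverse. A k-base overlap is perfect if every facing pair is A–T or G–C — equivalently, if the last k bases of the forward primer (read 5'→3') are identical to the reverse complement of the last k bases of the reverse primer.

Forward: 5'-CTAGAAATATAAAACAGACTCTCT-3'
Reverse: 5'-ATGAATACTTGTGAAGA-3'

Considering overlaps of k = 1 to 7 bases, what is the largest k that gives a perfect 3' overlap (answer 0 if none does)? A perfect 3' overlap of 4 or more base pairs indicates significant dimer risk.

Last 7 bases (5'→3') — forward …ACTCTCT, reverse …GTGAAGA.
Reverse complement of the reverse primer's last 7 bases: TCTTCAC; its first k bases are the reverse complement of the reverse primer's last k bases, so a perfect k-base overlap needs the forward primer's last k bases to equal them.
Comparing (forward last k vs required): k=1: T vs T ✓; k=2: CT vs TC ✗; k=3: TCT vs TCT ✓; k=4: CTCT vs TCTT ✗; k=5: TCTCT vs TCTTC ✗; k=6: CTCTCT vs TCTTCA ✗; k=7: ACTCTCT vs TCTTCAC ✗.
Perfect overlaps at k = 1, 3; the largest is 3.

Longest perfect overlap: 3 complementary base pairs; below the dimer-risk threshold (threshold 4).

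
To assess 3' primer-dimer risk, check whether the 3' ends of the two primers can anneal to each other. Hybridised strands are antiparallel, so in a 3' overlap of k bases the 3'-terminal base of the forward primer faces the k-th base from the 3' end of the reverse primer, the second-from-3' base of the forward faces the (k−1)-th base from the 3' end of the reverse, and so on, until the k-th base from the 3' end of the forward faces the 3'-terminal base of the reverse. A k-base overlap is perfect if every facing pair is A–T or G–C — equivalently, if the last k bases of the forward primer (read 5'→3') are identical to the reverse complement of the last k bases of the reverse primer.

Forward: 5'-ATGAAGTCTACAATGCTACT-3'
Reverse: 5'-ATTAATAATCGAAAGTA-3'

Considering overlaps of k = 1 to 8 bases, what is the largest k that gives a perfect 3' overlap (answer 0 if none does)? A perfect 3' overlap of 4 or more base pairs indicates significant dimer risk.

Last 8 bases (5'→3') — forward …ATGCTACT, reverse …CGAAAGTA.
Reverse complement of the reverse primer's last 8 bases: TACTTTCG; its first k bases are the reverse complement of the reverse primer's last k bases, so a perfect k-base overlap needs the forward primer's last k bases to equal them.
Comparing (forward last k vs required): k=1: T vs T ✓; k=2: CT vs TA ✗; k=3: ACT vs TAC ✗; k=4: TACT vs TACT ✓; k=5: CTACT vs TACTT ✗; k=6: GCTACT vs TACTTT ✗; k=7: TGCTACT vs TACTTTC ✗; k=8: ATGCTACT vs TACTTTCG ✗.
Perfect overlaps at k = 1, 4; the largest is 4.

Longest perfect overlap: 4 complementary base pairs; significant dimer risk (threshold 4).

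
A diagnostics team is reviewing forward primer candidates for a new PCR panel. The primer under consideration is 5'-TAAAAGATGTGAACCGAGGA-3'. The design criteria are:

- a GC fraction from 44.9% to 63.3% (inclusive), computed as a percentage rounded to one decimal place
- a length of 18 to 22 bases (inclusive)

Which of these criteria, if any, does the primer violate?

Base counts: A=9, T=3, G=6, C=2 (length 20).
GC content: GC 8/20 = 40.0%, outside 44.9–63.3% ✗
length: length 20 ✓

Fails: GC content.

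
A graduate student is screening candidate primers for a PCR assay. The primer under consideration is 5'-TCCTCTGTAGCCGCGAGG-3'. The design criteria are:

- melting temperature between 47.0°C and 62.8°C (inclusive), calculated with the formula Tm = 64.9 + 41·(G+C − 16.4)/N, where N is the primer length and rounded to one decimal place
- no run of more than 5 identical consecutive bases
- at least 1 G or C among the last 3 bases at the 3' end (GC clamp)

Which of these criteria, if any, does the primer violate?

Base counts: A=2, T=4, G=6, C=6 (length 18).
Tm: Tm = 64.9 + 41·(12 − 16.4)/18 = 54.9°C ✓
homopolymer run: longest run = 2 ✓
GC clamp: 3' end AGG has 2 G/C ✓

Meets all criteria.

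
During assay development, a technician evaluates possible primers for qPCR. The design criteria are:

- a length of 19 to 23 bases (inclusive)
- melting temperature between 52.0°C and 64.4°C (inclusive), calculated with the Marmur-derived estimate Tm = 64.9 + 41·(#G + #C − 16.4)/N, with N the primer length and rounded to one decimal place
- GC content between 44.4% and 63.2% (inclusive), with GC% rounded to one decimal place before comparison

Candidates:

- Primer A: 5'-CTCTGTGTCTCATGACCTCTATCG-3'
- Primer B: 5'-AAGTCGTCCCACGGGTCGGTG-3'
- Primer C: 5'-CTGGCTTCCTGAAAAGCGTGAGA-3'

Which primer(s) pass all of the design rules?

Primer C only.

Primer A (24 nt, A=3 T=9 G=4 C=8): length 24, outside 19–23 ✗; Tm = 64.9 + 41·(12 − 16.4)/24 = 57.4°C ✓; GC 12/24 = 50.0% ✓ — fails.
Primer B (21 nt, A=3 T=4 G=8 C=6): length 21 ✓; Tm = 64.9 + 41·(14 − 16.4)/21 = 60.2°C ✓; GC 14/21 = 66.7%, outside 44.4–63.2% ✗ — fails.
Primer C (23 nt, A=6 T=5 G=7 C=5): length 23 ✓; Tm = 64.9 + 41·(12 − 16.4)/23 = 57.1°C ✓; GC 12/23 = 52.2% ✓ — passes.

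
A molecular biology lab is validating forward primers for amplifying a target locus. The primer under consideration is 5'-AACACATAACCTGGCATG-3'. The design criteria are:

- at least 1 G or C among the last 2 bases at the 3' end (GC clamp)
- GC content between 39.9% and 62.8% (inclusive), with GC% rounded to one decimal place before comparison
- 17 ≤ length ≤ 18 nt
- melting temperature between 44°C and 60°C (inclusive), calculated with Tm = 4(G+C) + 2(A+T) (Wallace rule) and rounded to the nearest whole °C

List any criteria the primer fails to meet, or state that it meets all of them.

Meets all criteria.

Base counts: A=7, T=3, G=3, C=5 (length 18).
GC clamp: 3' end TG has 1 G/C ✓
GC content: GC 8/18 = 44.4% ✓
length: length 18 ✓
Tm: Tm = 2·10 + 4·8 = 52°C ✓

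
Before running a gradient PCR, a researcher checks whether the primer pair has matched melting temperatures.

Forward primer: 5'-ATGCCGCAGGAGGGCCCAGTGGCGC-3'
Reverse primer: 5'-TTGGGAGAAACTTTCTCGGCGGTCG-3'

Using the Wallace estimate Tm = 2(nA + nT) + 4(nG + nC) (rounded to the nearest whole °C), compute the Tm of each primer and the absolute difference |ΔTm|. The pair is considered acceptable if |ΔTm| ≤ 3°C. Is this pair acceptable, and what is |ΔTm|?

|ΔTm| = 10°C; the pair is not acceptable.

Forward: A=4 T=2 G=11 C=8 → Tm = 2·6 + 4·19 = 88°C.
Reverse: A=4 T=7 G=9 C=5 → Tm = 2·11 + 4·14 = 78°C.
|ΔTm| = |88 − 78| = 10°C, > 3°C.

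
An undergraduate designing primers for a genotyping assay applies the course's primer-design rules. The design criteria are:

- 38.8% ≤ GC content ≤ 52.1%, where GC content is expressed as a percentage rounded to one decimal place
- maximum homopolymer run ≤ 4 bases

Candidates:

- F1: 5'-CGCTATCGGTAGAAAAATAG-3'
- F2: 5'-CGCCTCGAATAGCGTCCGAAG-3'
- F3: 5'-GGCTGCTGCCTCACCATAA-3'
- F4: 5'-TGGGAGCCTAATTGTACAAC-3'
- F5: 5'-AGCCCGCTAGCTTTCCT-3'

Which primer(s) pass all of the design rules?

F4 only.

F1 (20 nt, A=8 T=4 G=5 C=3): GC 8/20 = 40.0% ✓; longest run = 5, exceeds 4 ✗ — fails.
F2 (21 nt, A=5 T=3 G=6 C=7): GC 13/21 = 61.9%, outside 38.8–52.1% ✗; longest run = 2 ✓ — fails.
F3 (19 nt, A=4 T=4 G=4 C=7): GC 11/19 = 57.9%, outside 38.8–52.1% ✗; longest run = 2 ✓ — fails.
F4 (20 nt, A=6 T=5 G=5 C=4): GC 9/20 = 45.0% ✓; longest run = 3 ✓ — passes.
F5 (17 nt, A=2 T=5 G=3 C=7): GC 10/17 = 58.8%, outside 38.8–52.1% ✗; longest run = 3 ✓ — fails.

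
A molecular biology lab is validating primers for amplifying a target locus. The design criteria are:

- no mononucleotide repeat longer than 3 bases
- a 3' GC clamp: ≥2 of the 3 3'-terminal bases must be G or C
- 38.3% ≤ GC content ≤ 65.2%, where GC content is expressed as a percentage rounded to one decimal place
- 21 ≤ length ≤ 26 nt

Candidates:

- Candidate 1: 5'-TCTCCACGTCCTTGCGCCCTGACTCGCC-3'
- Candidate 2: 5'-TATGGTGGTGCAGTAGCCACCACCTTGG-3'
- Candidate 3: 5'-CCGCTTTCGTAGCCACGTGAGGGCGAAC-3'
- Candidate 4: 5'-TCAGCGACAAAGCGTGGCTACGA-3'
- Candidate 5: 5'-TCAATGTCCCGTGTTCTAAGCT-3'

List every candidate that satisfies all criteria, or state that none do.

Candidate 1 (28 nt, A=2 T=7 G=5 C=14): longest run = 3 ✓; 3' end GCC has 3 G/C ✓; GC 19/28 = 67.9%, outside 38.3–65.2% ✗; length 28, outside 21–26 ✗ — fails.
Candidate 2 (28 nt, A=5 T=7 G=9 C=7): longest run = 2 ✓; 3' end TGG has 2 G/C ✓; GC 16/28 = 57.1% ✓; length 28, outside 21–26 ✗ — fails.
Candidate 3 (28 nt, A=5 T=5 G=9 C=9): longest run = 3 ✓; 3' end AAC has 1 G/C, need ≥2 ✗; GC 18/28 = 64.3% ✓; length 28, outside 21–26 ✗ — fails.
Candidate 4 (23 nt, A=7 T=3 G=7 C=6): longest run = 3 ✓; 3' end CGA has 2 G/C ✓; GC 13/23 = 56.5% ✓; length 23 ✓ — passes.
Candidate 5 (22 nt, A=4 T=8 G=4 C=6): longest run = 3 ✓; 3' end GCT has 2 G/C ✓; GC 10/22 = 45.5% ✓; length 22 ✓ — passes.

Candidate 4 and Candidate 5.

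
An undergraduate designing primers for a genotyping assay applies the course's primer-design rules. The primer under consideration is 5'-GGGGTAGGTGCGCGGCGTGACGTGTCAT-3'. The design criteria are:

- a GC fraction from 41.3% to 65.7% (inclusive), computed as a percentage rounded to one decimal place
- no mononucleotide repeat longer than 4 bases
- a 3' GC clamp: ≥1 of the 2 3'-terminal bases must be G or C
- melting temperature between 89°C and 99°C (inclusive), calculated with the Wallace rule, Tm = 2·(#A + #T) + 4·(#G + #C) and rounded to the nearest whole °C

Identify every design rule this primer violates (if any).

Fails: GC content, GC clamp.

Base counts: A=3, T=6, G=14, C=5 (length 28).
GC content: GC 19/28 = 67.9%, outside 41.3–65.7% ✗
homopolymer run: longest run = 4 ✓
GC clamp: 3' end AT has 0 G/C, need ≥1 ✗
Tm: Tm = 2·9 + 4·19 = 94°C ✓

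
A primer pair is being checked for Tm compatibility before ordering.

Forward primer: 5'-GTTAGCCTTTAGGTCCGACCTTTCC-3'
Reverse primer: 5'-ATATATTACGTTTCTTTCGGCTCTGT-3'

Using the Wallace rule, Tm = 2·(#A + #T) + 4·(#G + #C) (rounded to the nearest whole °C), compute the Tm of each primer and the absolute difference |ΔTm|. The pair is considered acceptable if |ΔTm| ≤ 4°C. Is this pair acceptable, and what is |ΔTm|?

Forward: A=3 T=9 G=5 C=8 → Tm = 2·12 + 4·13 = 76°C.
Reverse: A=4 T=13 G=4 C=5 → Tm = 2·17 + 4·9 = 70°C.
|ΔTm| = |76 − 70| = 6°C, > 4°C.

|ΔTm| = 6°C; the pair is not acceptable.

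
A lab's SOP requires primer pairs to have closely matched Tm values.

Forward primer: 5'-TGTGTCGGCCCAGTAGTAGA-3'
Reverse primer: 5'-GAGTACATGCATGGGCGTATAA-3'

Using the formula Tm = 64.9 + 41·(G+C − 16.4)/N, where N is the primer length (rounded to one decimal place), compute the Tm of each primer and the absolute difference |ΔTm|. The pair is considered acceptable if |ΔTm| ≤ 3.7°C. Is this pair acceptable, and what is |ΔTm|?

|ΔTm| = 0.8°C; the pair is acceptable.

Forward: G+C = 11, N = 20 → Tm = 64.9 + 41·(11 − 16.4)/20 = 53.8°C.
Reverse: G+C = 10, N = 22 → Tm = 64.9 + 41·(10 − 16.4)/22 = 53.0°C.
|ΔTm| = |53.8 − 53.0| = 0.8°C, ≤ 3.7°C.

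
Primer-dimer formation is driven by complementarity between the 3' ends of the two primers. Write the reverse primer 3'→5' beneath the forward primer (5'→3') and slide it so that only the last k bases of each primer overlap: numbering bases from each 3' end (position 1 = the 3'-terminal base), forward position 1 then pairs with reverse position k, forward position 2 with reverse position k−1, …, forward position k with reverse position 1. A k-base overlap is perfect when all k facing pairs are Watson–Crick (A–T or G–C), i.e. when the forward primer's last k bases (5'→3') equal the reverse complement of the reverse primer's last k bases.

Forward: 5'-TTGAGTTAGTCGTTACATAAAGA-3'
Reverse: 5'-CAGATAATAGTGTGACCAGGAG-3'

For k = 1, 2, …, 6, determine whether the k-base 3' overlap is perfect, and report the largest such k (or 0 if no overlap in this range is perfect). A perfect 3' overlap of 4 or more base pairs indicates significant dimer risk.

Last 6 bases (5'→3') — forward …TAAAGA, reverse …CAGGAG.
Reverse complement of the reverse primer's last 6 bases: CTCCTG; its first k bases are the reverse complement of the reverse primer's last k bases, so a perfect k-base overlap needs the forward primer's last k bases to equal them.
Comparing (forward last k vs required): k=1: A vs C ✗; k=2: GA vs CT ✗; k=3: AGA vs CTC ✗; k=4: AAGA vs CTCC ✗; k=5: AAAGA vs CTCCT ✗; k=6: TAAAGA vs CTCCTG ✗.
No overlap length from 1 to 6 is perfect, so the longest perfect 3' overlap is 0.

Longest perfect overlap: 0 complementary base pairs; below the dimer-risk threshold (threshold 4).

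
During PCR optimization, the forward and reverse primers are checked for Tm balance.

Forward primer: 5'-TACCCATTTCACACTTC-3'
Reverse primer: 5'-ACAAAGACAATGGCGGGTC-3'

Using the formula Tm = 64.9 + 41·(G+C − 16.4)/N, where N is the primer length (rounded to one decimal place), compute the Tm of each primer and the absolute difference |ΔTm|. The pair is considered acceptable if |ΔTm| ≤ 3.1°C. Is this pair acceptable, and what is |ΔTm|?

|ΔTm| = 8.9°C; the pair is not acceptable.

Forward: G+C = 7, N = 17 → Tm = 64.9 + 41·(7 − 16.4)/17 = 42.2°C.
Reverse: G+C = 10, N = 19 → Tm = 64.9 + 41·(10 − 16.4)/19 = 51.1°C.
|ΔTm| = |42.2 − 51.1| = 8.9°C, > 3.1°C.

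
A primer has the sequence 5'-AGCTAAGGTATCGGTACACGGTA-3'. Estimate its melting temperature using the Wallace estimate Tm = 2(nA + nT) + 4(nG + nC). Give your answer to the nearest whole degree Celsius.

68°C

Base counts: A=7, T=5, G=7, C=4 (length 23).
Tm = 2·(7+5) + 4·(7+4) = 2·12 + 4·11 = 24 + 44 = 68°C.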